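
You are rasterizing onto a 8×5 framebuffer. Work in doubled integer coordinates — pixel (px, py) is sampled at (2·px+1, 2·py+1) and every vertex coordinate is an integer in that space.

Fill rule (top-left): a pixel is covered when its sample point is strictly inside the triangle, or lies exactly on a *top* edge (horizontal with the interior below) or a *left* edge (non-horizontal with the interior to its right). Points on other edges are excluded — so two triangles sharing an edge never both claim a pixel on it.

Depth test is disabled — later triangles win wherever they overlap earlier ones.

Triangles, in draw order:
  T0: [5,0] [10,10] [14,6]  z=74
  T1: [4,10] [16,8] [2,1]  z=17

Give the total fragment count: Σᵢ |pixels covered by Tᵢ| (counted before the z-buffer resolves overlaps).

T0:
  2·area = 60  (B↔C swapped to make it positive)
  edge (5, 0)→(14, 6): d=(9,6) right/bottom  bias=-1
  edge (14, 6)→(10, 10): d=(-4,4) right/bottom  bias=-1
  edge (10, 10)→(5, 0): d=(-5,-10) top-left  bias=+0
    (3,1)@(7, 3): e=[15,40,5] → X
    (4,1)@(9, 3): e=[3,32,25] → X
    (5,1)@(11, 3): e=[-9,24,45] → .
    (3,2)@(7, 5): e=[33,32,-5] → .
    (4,2)@(9, 5): e=[21,24,15] → X
    (5,2)@(11, 5): e=[9,16,35] → X
    (6,2)@(13, 5): e=[-3,8,55] → .
    (7,2)@(15, 5): e=[-15,0,75] → .  [on edge]
    (4,3)@(9, 7): e=[39,16,5] → X
    (6,3)@(13, 7): e=[15,0,45] → .  [on edge]
    (4,4)@(9, 9): e=[57,8,-5] → .
    (5,4)@(11, 9): e=[45,0,15] → .  [on edge]
  covered (6 px):
    . . . . . . . .
    . . . X X . . .
    . . . . X X . .
    . . . . X X . .
    . . . . . . . .
T1:
  2·area = 112  (B↔C swapped to make it positive)
  edge (4, 10)→(2, 1): d=(-2,-9) top-left  bias=+0
  edge (2, 1)→(16, 8): d=(14,7) right/bottom  bias=-1
  edge (16, 8)→(4, 10): d=(-12,2) right/bottom  bias=-1
    (1,1)@(3, 3): e=[5,21,86] → X
    (2,1)@(5, 3): e=[23,7,82] → X
    (3,1)@(7, 3): e=[41,-7,78] → .
    (1,2)@(3, 5): e=[1,49,62] → X
    (3,2)@(7, 5): e=[37,21,54] → X
    (4,2)@(9, 5): e=[55,7,50] → X
    (5,2)@(11, 5): e=[73,-7,46] → .
    (1,3)@(3, 7): e=[-3,77,38] → .
    (2,3)@(5, 7): e=[15,63,34] → X
    (5,3)@(11, 7): e=[69,21,22] → X
    (6,3)@(13, 7): e=[87,7,18] → X
    (7,3)@(15, 7): e=[105,-7,14] → .
  covered (14 px):
    . . . . . . . .
    . X X . . . . .
    . X X X X . . .
    . . X X X X X .
    . . X X X . . .

Answer: 20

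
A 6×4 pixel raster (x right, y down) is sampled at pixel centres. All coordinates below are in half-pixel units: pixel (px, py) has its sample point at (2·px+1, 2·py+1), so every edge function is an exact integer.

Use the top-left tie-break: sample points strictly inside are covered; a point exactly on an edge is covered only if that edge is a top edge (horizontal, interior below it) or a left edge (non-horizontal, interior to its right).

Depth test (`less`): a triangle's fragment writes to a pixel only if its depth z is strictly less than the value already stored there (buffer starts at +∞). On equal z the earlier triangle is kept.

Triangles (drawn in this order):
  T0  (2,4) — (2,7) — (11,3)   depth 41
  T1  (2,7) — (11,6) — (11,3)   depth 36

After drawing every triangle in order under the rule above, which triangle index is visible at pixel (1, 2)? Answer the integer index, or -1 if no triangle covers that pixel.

T0:
  2·area = 27  (B↔C swapped to make it positive)
  edge (2, 4)→(11, 3): d=(9,-1) top-left  bias=+0
  edge (11, 3)→(2, 7): d=(-9,4) right/bottom  bias=-1
  edge (2, 7)→(2, 4): d=(0,-3) top-left  bias=+0
    (5,1)@(11, 3): e=[0,0,27] → .  [on edge]
    (1,2)@(3, 5): e=[10,14,3] → X
    (2,2)@(5, 5): e=[12,6,9] → X
    (3,2)@(7, 5): e=[14,-2,15] → .
    (1,3)@(3, 7): e=[28,-4,3] → .
    (2,3)@(5, 7): e=[30,-12,9] → .
  covered (2 px):
    . . . . . .
    . . . . . .
    . X X . . .
    . . . . . .
T1:
  2·area = 27  (B↔C swapped to make it positive)
  edge (2, 7)→(11, 3): d=(9,-4) top-left  bias=+0
  edge (11, 3)→(11, 6): d=(0,3) right/bottom  bias=-1
  edge (11, 6)→(2, 7): d=(-9,1) right/bottom  bias=-1
    (5,0)@(11, 1): e=[-18,0,45] → .  [on edge]
    (5,1)@(11, 3): e=[0,0,27] → .  [on edge]
    (3,2)@(7, 5): e=[2,12,13] → X
    (4,2)@(9, 5): e=[10,6,11] → X
    (5,2)@(11, 5): e=[18,0,9] → .  [on edge]
    (3,3)@(7, 7): e=[20,12,-5] → .
    (4,3)@(9, 7): e=[28,6,-7] → .
    (5,3)@(11, 7): e=[36,0,-9] → .  [on edge]
  covered (2 px):
    . . . . . .
    . . . . . .
    . . . X X .
    . . . . . .

Z-buffer (winner per pixel, '.' = empty):
  . . . . . .
  . . . . . .
  . 0 0 1 1 .
  . . . . . .

Result: 0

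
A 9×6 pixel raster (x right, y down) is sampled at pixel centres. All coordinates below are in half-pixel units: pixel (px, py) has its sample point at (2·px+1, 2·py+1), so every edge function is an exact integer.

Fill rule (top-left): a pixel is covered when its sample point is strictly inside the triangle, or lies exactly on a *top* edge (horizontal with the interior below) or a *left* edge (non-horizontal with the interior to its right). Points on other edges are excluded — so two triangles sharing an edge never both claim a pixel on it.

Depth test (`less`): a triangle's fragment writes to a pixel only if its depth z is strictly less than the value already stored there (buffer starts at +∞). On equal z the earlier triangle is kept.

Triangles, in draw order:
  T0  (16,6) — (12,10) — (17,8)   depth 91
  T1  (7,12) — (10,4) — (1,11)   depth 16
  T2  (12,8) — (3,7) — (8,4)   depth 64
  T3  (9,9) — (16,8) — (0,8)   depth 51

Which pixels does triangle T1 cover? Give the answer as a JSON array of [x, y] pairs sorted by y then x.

T0:
  2·area = 12  (B↔C swapped to make it positive)
  edge (16, 6)→(17, 8): d=(1,2) right/bottom  bias=-1
  edge (17, 8)→(12, 10): d=(-5,2) right/bottom  bias=-1
  edge (12, 10)→(16, 6): d=(4,-4) top-left  bias=+0
    (8,2)@(17, 5): e=[-3,15,0] → ·  [on edge]
    (7,3)@(15, 7): e=[3,9,0] → █  [on edge]
    (8,3)@(17, 7): e=[-1,5,8] → ·
    (6,4)@(13, 9): e=[9,3,0] → █  [on edge]
    (7,4)@(15, 9): e=[5,-1,8] → ·
    (5,5)@(11, 11): e=[15,-3,0] → ·  [on edge]
    (6,5)@(13, 11): e=[11,-7,8] → ·
  covered (2 px):
    · · · · · · · · ·
    · · · · · · · · ·
    · · · · · · · · ·
    · · · · · · · █ ·
    · · · · · · █ · ·
    · · · · · · · · ·
T1:
  2·area = 51  (B↔C swapped to make it positive)
  edge (7, 12)→(1, 11): d=(-6,-1) top-left  bias=+0
  edge (1, 11)→(10, 4): d=(9,-7) top-left  bias=+0
  edge (10, 4)→(7, 12): d=(-3,8) right/bottom  bias=-1
    (4,2)@(9, 5): e=[44,2,5] → █
    (5,2)@(11, 5): e=[46,16,-11] → ·
    (3,3)@(7, 7): e=[30,6,15] → █
    (4,3)@(9, 7): e=[32,20,-1] → ·
    (2,4)@(5, 9): e=[16,10,25] → █
    (4,4)@(9, 9): e=[20,38,-7] → ·
    (0,5)@(1, 11): e=[0,0,51] → █  [on edge]
    (1,5)@(3, 11): e=[2,14,35] → █
    (4,5)@(9, 11): e=[8,56,-13] → ·
  covered (8 px):
    · · · · · · · · ·
    · · · · · · · · ·
    · · · · █ · · · ·
    · · · █ · · · · ·
    · · █ █ · · · · ·
    █ █ █ █ · · · · ·
T2:
  2·area = 32
  edge (12, 8)→(3, 7): d=(-9,-1) top-left  bias=+0
  edge (3, 7)→(8, 4): d=(5,-3) top-left  bias=+0
  edge (8, 4)→(12, 8): d=(4,4) right/bottom  bias=-1
    (2,0)@(5, 1): e=[56,-24,0] → ·  [on edge]
    (6,0)@(13, 1): e=[64,0,-32] → ·  [on edge]
    (3,1)@(7, 3): e=[40,-8,0] → ·  [on edge]
    (3,2)@(7, 5): e=[22,2,8] → █
    (4,2)@(9, 5): e=[24,8,0] → ·  [on edge]
    (1,3)@(3, 7): e=[0,0,32] → █  [on edge]
    (2,3)@(5, 7): e=[2,6,24] → █
    (4,3)@(9, 7): e=[6,18,8] → █
    (5,3)@(11, 7): e=[8,24,0] → ·  [on edge]
    (1,4)@(3, 9): e=[-18,10,40] → ·
    (2,4)@(5, 9): e=[-16,16,32] → ·
    (3,4)@(7, 9): e=[-14,22,24] → ·
    (6,4)@(13, 9): e=[-8,40,0] → ·  [on edge]
    (7,5)@(15, 11): e=[-24,56,0] → ·  [on edge]
  covered (5 px):
    · · · · · · · · ·
    · · · · · · · · ·
    · · · █ · · · · ·
    · █ █ █ █ · · · ·
    · · · · · · · · ·
    · · · · · · · · ·
T3:
  2·area = 16  (B↔C swapped to make it positive)
  edge (9, 9)→(0, 8): d=(-9,-1) top-left  bias=+0
  edge (0, 8)→(16, 8): d=(16,0) top-left  bias=+0
  edge (16, 8)→(9, 9): d=(-7,1) right/bottom  bias=-1
    (4,4)@(9, 9): e=[0,16,0] → ·  [on edge]
  covered (0 px):
    · · · · · · · · ·
    · · · · · · · · ·
    · · · · · · · · ·
    · · · · · · · · ·
    · · · · · · · · ·
    · · · · · · · · ·

Answer: [[4,2],[3,3],[2,4],[3,4],[0,5],[1,5],[2,5],[3,5]]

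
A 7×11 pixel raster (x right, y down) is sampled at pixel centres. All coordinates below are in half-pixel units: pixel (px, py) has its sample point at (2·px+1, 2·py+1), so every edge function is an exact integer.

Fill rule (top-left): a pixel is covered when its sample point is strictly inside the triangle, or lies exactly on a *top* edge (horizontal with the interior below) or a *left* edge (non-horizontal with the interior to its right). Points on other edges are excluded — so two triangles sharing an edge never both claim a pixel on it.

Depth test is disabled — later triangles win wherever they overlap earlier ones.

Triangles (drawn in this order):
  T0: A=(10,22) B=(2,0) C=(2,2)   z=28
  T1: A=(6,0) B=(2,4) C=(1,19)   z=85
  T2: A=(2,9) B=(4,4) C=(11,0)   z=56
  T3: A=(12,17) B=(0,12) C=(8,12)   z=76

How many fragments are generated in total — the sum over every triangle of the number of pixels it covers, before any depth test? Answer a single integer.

T0:
  2·area = 16  (B↔C swapped to make it positive)
  edge (10, 22)→(2, 2): d=(-8,-20) top-left  bias=+0
  edge (2, 2)→(2, 0): d=(0,-2) top-left  bias=+0
  edge (2, 0)→(10, 22): d=(8,22) right/bottom  bias=-1
    (1,1)@(3, 3): e=[12,2,2] → █
    (2,1)@(5, 3): e=[52,6,-42] → ·
    (1,2)@(3, 5): e=[-4,2,18] → ·
    (2,4)@(5, 9): e=[4,6,6] → █
    (3,4)@(7, 9): e=[44,10,-38] → ·
    (2,5)@(5, 11): e=[-12,6,22] → ·
  covered (2 px):
    · · · · · · ·
    · █ · · · · ·
    · · · · · · ·
    · · · · · · ·
    · · █ · · · ·
    · · · · · · ·
    · · · · · · ·
    · · · · · · ·
    · · · · · · ·
    · · · · · · ·
    · · · · · · ·
T1:
  2·area = 56  (B↔C swapped to make it positive)
  edge (6, 0)→(1, 19): d=(-5,19) right/bottom  bias=-1
  edge (1, 19)→(2, 4): d=(1,-15) top-left  bias=+0
  edge (2, 4)→(6, 0): d=(4,-4) top-left  bias=+0
    (2,0)@(5, 1): e=[14,42,0] → █  [on edge]
    (3,0)@(7, 1): e=[-24,72,8] → ·
    (1,1)@(3, 3): e=[42,14,0] → █  [on edge]
    (3,1)@(7, 3): e=[-34,74,16] → ·
    (0,2)@(1, 5): e=[70,-14,0] → ·  [on edge]
    (1,2)@(3, 5): e=[32,16,8] → █
    (2,2)@(5, 5): e=[-6,46,16] → ·
    (1,3)@(3, 7): e=[22,18,16] → █
    (2,3)@(5, 7): e=[-16,48,24] → ·
    (1,4)@(3, 9): e=[12,20,24] → █
    (2,4)@(5, 9): e=[-26,50,32] → ·
    (1,5)@(3, 11): e=[2,22,32] → █
    (0,9)@(1, 19): e=[0,0,56] → ·  [on edge]
  covered (7 px):
    · · █ · · · ·
    · █ █ · · · ·
    · █ · · · · ·
    · █ · · · · ·
    · █ · · · · ·
    · █ · · · · ·
    · · · · · · ·
    · · · · · · ·
    · · · · · · ·
    · · · · · · ·
    · · · · · · ·
T2:
  2·area = 27
  edge (2, 9)→(4, 4): d=(2,-5) top-left  bias=+0
  edge (4, 4)→(11, 0): d=(7,-4) top-left  bias=+0
  edge (11, 0)→(2, 9): d=(-9,9) right/bottom  bias=-1
    (3,1)@(7, 3): e=[13,5,9] → █
    (4,1)@(9, 3): e=[23,13,-9] → ·
    (2,2)@(5, 5): e=[7,11,9] → █
    (3,2)@(7, 5): e=[17,19,-9] → ·
    (1,3)@(3, 7): e=[1,17,9] → █
    (2,3)@(5, 7): e=[11,25,-9] → ·
    (1,4)@(3, 9): e=[5,31,-9] → ·
  covered (3 px):
    · · · · · · ·
    · · · █ · · ·
    · · █ · · · ·
    · █ · · · · ·
    · · · · · · ·
    · · · · · · ·
    · · · · · · ·
    · · · · · · ·
    · · · · · · ·
    · · · · · · ·
    · · · · · · ·
T3:
  2·area = 40
  edge (12, 17)→(0, 12): d=(-12,-5) top-left  bias=+0
  edge (0, 12)→(8, 12): d=(8,0) top-left  bias=+0
  edge (8, 12)→(12, 17): d=(4,5) right/bottom  bias=-1
    (1,6)@(3, 13): e=[3,8,29] → █
    (2,6)@(5, 13): e=[13,8,19] → █
    (3,6)@(7, 13): e=[23,8,9] → █
    (4,6)@(9, 13): e=[33,8,-1] → ·
    (1,7)@(3, 15): e=[-21,24,37] → ·
    (2,7)@(5, 15): e=[-11,24,27] → ·
    (3,7)@(7, 15): e=[-1,24,17] → ·
    (4,7)@(9, 15): e=[9,24,7] → █
    (5,7)@(11, 15): e=[19,24,-3] → ·
    (4,8)@(9, 17): e=[-15,40,15] → ·
  covered (4 px):
    · · · · · · ·
    · · · · · · ·
    · · · · · · ·
    · · · · · · ·
    · · · · · · ·
    · · · · · · ·
    · █ █ █ · · ·
    · · · · █ · ·
    · · · · · · ·
    · · · · · · ·
    · · · · · · ·

Result: 16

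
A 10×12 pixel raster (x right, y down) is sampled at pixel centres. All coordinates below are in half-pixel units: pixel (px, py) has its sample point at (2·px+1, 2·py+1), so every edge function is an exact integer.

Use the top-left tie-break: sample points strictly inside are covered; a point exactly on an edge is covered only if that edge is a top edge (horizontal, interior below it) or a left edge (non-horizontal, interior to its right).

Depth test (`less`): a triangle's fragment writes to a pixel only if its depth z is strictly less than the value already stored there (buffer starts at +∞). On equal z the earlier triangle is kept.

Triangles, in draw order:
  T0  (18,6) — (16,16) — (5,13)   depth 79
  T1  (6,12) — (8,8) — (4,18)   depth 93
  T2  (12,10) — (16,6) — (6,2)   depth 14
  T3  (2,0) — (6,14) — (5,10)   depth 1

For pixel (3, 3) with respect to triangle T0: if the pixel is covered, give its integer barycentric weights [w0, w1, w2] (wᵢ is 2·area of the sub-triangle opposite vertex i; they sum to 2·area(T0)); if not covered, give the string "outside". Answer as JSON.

T0:
  2·area = 116
  edge (18, 6)→(16, 16): d=(-2,10) right/bottom  bias=-1
  edge (16, 16)→(5, 13): d=(-11,-3) top-left  bias=+0
  edge (5, 13)→(18, 6): d=(13,-7) top-left  bias=+0
    (9,0)@(19, 1): e=[0,174,-58] → ·  [on edge]
    (8,3)@(17, 7): e=[8,102,6] → █
    (9,3)@(19, 7): e=[-12,108,20] → ·
    (6,4)@(13, 9): e=[44,68,4] → █
    (7,4)@(15, 9): e=[24,74,18] → █
    (9,4)@(19, 9): e=[-16,86,46] → ·
    (4,5)@(9, 11): e=[80,34,2] → █
    (5,5)@(11, 11): e=[60,40,16] → █
    (8,5)@(17, 11): e=[0,58,58] → ·  [on edge]
    (2,6)@(5, 13): e=[116,0,0] → █  [on edge]
    (3,6)@(7, 13): e=[96,6,14] → █
    (8,6)@(17, 13): e=[-4,36,84] → ·
    (7,10)@(15, 21): e=[0,-58,174] → ·  [on edge]
  covered (16 px):
    · · · · · · · · · ·
    · · · · · · · · · ·
    · · · · · · · · · ·
    · · · · · · · · █ ·
    · · · · · · █ █ █ ·
    · · · · █ █ █ █ · ·
    · · █ █ █ █ █ █ · ·
    · · · · · · █ █ · ·
    · · · · · · · · · ·
    · · · · · · · · · ·
    · · · · · · · · · ·
    · · · · · · · · · ·
T1:
  2·area = 4
  edge (6, 12)→(8, 8): d=(2,-4) top-left  bias=+0
  edge (8, 8)→(4, 18): d=(-4,10) right/bottom  bias=-1
  edge (4, 18)→(6, 12): d=(2,-6) top-left  bias=+0
    (4,1)@(9, 3): e=[-6,10,0] → ·  [on edge]
    (3,4)@(7, 9): e=[-2,6,0] → ·  [on edge]
    (2,7)@(5, 15): e=[2,2,0] → █  [on edge]
    (3,7)@(7, 15): e=[10,-18,12] → ·
    (2,8)@(5, 17): e=[6,-6,4] → ·
    (1,10)@(3, 21): e=[6,-2,0] → ·  [on edge]
  covered (1 px):
    · · · · · · · · · ·
    · · · · · · · · · ·
    · · · · · · · · · ·
    · · · · · · · · · ·
    · · · · · · · · · ·
    · · · · · · · · · ·
    · · · · · · · · · ·
    · · █ · · · · · · ·
    · · · · · · · · · ·
    · · · · · · · · · ·
    · · · · · · · · · ·
    · · · · · · · · · ·
T2:
  2·area = 56  (B↔C swapped to make it positive)
  edge (12, 10)→(6, 2): d=(-6,-8) top-left  bias=+0
  edge (6, 2)→(16, 6): d=(10,4) right/bottom  bias=-1
  edge (16, 6)→(12, 10): d=(-4,4) right/bottom  bias=-1
    (3,1)@(7, 3): e=[2,6,48] → █
    (4,1)@(9, 3): e=[18,-2,40] → ·
    (9,1)@(19, 3): e=[98,-42,0] → ·  [on edge]
    (3,2)@(7, 5): e=[-10,26,40] → ·
    (4,2)@(9, 5): e=[6,18,32] → █
    (5,2)@(11, 5): e=[22,10,24] → █
    (6,2)@(13, 5): e=[38,2,16] → █
    (7,2)@(15, 5): e=[54,-6,8] → ·
    (8,2)@(17, 5): e=[70,-14,0] → ·  [on edge]
    (4,3)@(9, 7): e=[-6,38,24] → ·
    (5,3)@(11, 7): e=[10,30,16] → █
    (7,3)@(15, 7): e=[42,14,0] → ·  [on edge]
    (6,4)@(13, 9): e=[14,42,0] → ·  [on edge]
    (5,5)@(11, 11): e=[-14,70,0] → ·  [on edge]
    (4,6)@(9, 13): e=[-42,98,0] → ·  [on edge]
    (3,7)@(7, 15): e=[-70,126,0] → ·  [on edge]
    (2,8)@(5, 17): e=[-98,154,0] → ·  [on edge]
    (1,9)@(3, 19): e=[-126,182,0] → ·  [on edge]
    (0,10)@(1, 21): e=[-154,210,0] → ·  [on edge]
  covered (6 px):
    · · · · · · · · · ·
    · · · █ · · · · · ·
    · · · · █ █ █ · · ·
    · · · · · █ █ · · ·
    · · · · · · · · · ·
    · · · · · · · · · ·
    · · · · · · · · · ·
    · · · · · · · · · ·
    · · · · · · · · · ·
    · · · · · · · · · ·
    · · · · · · · · · ·
    · · · · · · · · · ·
T3:
  2·area = 2  (B↔C swapped to make it positive)
  edge (2, 0)→(5, 10): d=(3,10) right/bottom  bias=-1
  edge (5, 10)→(6, 14): d=(1,4) right/bottom  bias=-1
  edge (6, 14)→(2, 0): d=(-4,-14) top-left  bias=+0
  covered (0 px):
    · · · · · · · · · ·
    · · · · · · · · · ·
    · · · · · · · · · ·
    · · · · · · · · · ·
    · · · · · · · · · ·
    · · · · · · · · · ·
    · · · · · · · · · ·
    · · · · · · · · · ·
    · · · · · · · · · ·
    · · · · · · · · · ·
    · · · · · · · · · ·
    · · · · · · · · · ·

Answer: "outside"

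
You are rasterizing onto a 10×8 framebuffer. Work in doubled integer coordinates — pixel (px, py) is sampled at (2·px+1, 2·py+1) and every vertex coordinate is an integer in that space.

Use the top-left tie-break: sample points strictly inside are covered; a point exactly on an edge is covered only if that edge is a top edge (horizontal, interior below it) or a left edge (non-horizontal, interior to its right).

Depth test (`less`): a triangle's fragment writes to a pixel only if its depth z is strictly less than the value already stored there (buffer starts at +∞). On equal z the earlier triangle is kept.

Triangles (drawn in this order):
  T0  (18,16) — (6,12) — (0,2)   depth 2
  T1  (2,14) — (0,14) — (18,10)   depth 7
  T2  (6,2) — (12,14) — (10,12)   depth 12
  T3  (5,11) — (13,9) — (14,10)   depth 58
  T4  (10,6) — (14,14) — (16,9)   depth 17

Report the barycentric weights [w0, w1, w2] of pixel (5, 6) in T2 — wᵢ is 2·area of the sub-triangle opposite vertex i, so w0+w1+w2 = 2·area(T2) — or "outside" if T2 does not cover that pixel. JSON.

T0:
  2·area = 96
  edge (18, 16)→(6, 12): d=(-12,-4) top-left  bias=+0
  edge (6, 12)→(0, 2): d=(-6,-10) top-left  bias=+0
  edge (0, 2)→(18, 16): d=(18,14) right/bottom  bias=-1
    (0,1)@(1, 3): e=[88,4,4] → X
    (1,1)@(3, 3): e=[96,24,-24] → .
    (0,2)@(1, 5): e=[64,-8,40] → .
    (1,2)@(3, 5): e=[72,12,12] → X
    (2,2)@(5, 5): e=[80,32,-16] → .
    (1,3)@(3, 7): e=[48,0,48] → X  [on edge]
    (2,3)@(5, 7): e=[56,20,20] → X
    (3,3)@(7, 7): e=[64,40,-8] → .
    (1,4)@(3, 9): e=[24,-12,84] → .
    (2,4)@(5, 9): e=[32,8,56] → X
    (3,4)@(7, 9): e=[40,28,28] → X
    (4,4)@(9, 9): e=[48,48,0] → .  [on edge]
    (1,5)@(3, 11): e=[0,-24,120] → .  [on edge]
    (4,6)@(9, 13): e=[0,24,72] → X  [on edge]
    (7,7)@(15, 15): e=[0,72,24] → X  [on edge]
  covered (13 px):
    . . . . . . . . . .
    X . . . . . . . . .
    . X . . . . . . . .
    . X X . . . . . . .
    . . X X . . . . . .
    . . . X X X . . . .
    . . . . X X X . . .
    . . . . . . . X . .
T1:
  2·area = 8
  edge (2, 14)→(0, 14): d=(-2,0) right/bottom  bias=-1
  edge (0, 14)→(18, 10): d=(18,-4) top-left  bias=+0
  edge (18, 10)→(2, 14): d=(-16,4) right/bottom  bias=-1
    (2,6)@(5, 13): e=[2,2,4] → X
    (3,6)@(7, 13): e=[2,10,-4] → .
    (2,7)@(5, 15): e=[-2,38,-28] → .
  covered (1 px):
    . . . . . . . . . .
    . . . . . . . . . .
    . . . . . . . . . .
    . . . . . . . . . .
    . . . . . . . . . .
    . . . . . . . . . .
    . . X . . . . . . .
    . . . . . . . . . .
T2:
  2·area = 12
  edge (6, 2)→(12, 14): d=(6,12) right/bottom  bias=-1
  edge (12, 14)→(10, 12): d=(-2,-2) top-left  bias=+0
  edge (10, 12)→(6, 2): d=(-4,-10) top-left  bias=+0
    (0,1)@(1, 3): e=[66,0,-54] → .  [on edge]
    (1,2)@(3, 5): e=[54,0,-42] → .  [on edge]
    (2,3)@(5, 7): e=[42,0,-30] → .  [on edge]
    (3,4)@(7, 9): e=[30,0,-18] → .  [on edge]
    (4,4)@(9, 9): e=[6,4,2] → X
    (5,4)@(11, 9): e=[-18,8,22] → .
    (4,5)@(9, 11): e=[18,0,-6] → .  [on edge]
    (5,6)@(11, 13): e=[6,0,6] → X  [on edge]
    (6,6)@(13, 13): e=[-18,4,26] → .
    (5,7)@(11, 15): e=[18,-4,-2] → .
    (6,7)@(13, 15): e=[-6,0,18] → .  [on edge]
  covered (2 px):
    . . . . . . . . . .
    . . . . . . . . . .
    . . . . . . . . . .
    . . . . . . . . . .
    . . . . X . . . . .
    . . . . . . . . . .
    . . . . . X . . . .
    . . . . . . . . . .
T3:
  2·area = 10
  edge (5, 11)→(13, 9): d=(8,-2) top-left  bias=+0
  edge (13, 9)→(14, 10): d=(1,1) right/bottom  bias=-1
  edge (14, 10)→(5, 11): d=(-9,1) right/bottom  bias=-1
    (2,0)@(5, 1): e=[-80,0,90] → .  [on edge]
    (3,1)@(7, 3): e=[-60,0,70] → .  [on edge]
    (4,2)@(9, 5): e=[-40,0,50] → .  [on edge]
    (5,3)@(11, 7): e=[-20,0,30] → .  [on edge]
    (6,4)@(13, 9): e=[0,0,10] → .  [on edge]
    (2,5)@(5, 11): e=[0,10,0] → .  [on edge]
    (7,5)@(15, 11): e=[20,0,-10] → .  [on edge]
    (8,6)@(17, 13): e=[40,0,-30] → .  [on edge]
    (9,7)@(19, 15): e=[60,0,-50] → .  [on edge]
  covered (0 px):
    . . . . . . . . . .
    . . . . . . . . . .
    . . . . . . . . . .
    . . . . . . . . . .
    . . . . . . . . . .
    . . . . . . . . . .
    . . . . . . . . . .
    . . . . . . . . . .
T4:
  2·area = 36  (B↔C swapped to make it positive)
  edge (10, 6)→(16, 9): d=(6,3) right/bottom  bias=-1
  edge (16, 9)→(14, 14): d=(-2,5) right/bottom  bias=-1
  edge (14, 14)→(10, 6): d=(-4,-8) top-left  bias=+0
    (5,3)@(11, 7): e=[3,29,4] → X
    (6,3)@(13, 7): e=[-3,19,20] → .
    (5,4)@(11, 9): e=[15,25,-4] → .
    (6,4)@(13, 9): e=[9,15,12] → X
    (7,4)@(15, 9): e=[3,5,28] → X
    (8,4)@(17, 9): e=[-3,-5,44] → .
    (6,5)@(13, 11): e=[21,11,4] → X
    (8,5)@(17, 11): e=[9,-9,36] → .
    (6,6)@(13, 13): e=[33,7,-4] → .
    (7,6)@(15, 13): e=[27,-3,12] → .
  covered (5 px):
    . . . . . . . . . .
    . . . . . . . . . .
    . . . . . . . . . .
    . . . . . X . . . .
    . . . . . . X X . .
    . . . . . . X X . .
    . . . . . . . . . .
    . . . . . . . . . .

Result: [0,6,6]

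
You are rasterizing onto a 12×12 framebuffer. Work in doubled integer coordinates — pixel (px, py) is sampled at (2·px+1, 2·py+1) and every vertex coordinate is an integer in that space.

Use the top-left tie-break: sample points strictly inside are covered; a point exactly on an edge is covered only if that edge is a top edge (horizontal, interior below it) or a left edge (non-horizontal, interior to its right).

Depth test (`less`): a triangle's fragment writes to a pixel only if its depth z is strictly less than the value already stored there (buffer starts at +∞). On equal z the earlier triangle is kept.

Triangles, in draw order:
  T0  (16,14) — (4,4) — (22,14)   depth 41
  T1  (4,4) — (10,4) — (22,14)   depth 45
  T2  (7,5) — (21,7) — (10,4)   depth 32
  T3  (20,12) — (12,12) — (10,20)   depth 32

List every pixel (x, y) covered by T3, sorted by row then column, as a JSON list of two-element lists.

T0:
  2·area = 60
  edge (16, 14)→(4, 4): d=(-12,-10) top-left  bias=+0
  edge (4, 4)→(22, 14): d=(18,10) right/bottom  bias=-1
  edge (22, 14)→(16, 14): d=(-6,0) right/bottom  bias=-1
    (4,3)@(9, 7): e=[14,4,42] → X
    (5,3)@(11, 7): e=[34,-16,42] → .
    (4,4)@(9, 9): e=[-10,40,30] → .
    (5,4)@(11, 9): e=[10,20,30] → X
    (6,4)@(13, 9): e=[30,0,30] → .  [on edge]
    (5,5)@(11, 11): e=[-14,56,18] → .
    (6,5)@(13, 11): e=[6,36,18] → X
    (7,5)@(15, 11): e=[26,16,18] → X
    (8,5)@(17, 11): e=[46,-4,18] → .
    (6,6)@(13, 13): e=[-18,72,6] → .
    (7,6)@(15, 13): e=[2,52,6] → X
    (8,6)@(17, 13): e=[22,32,6] → X
  covered (7 px):
    . . . . . . . . . . . .
    . . . . . . . . . . . .
    . . . . . . . . . . . .
    . . . . X . . . . . . .
    . . . . . X . . . . . .
    . . . . . . X X . . . .
    . . . . . . . X X X . .
    . . . . . . . . . . . .
    . . . . . . . . . . . .
    . . . . . . . . . . . .
    . . . . . . . . . . . .
    . . . . . . . . . . . .
T1:
  2·area = 60
  edge (4, 4)→(10, 4): d=(6,0) top-left  bias=+0
  edge (10, 4)→(22, 14): d=(12,10) right/bottom  bias=-1
  edge (22, 14)→(4, 4): d=(-18,-10) top-left  bias=+0
    (3,2)@(7, 5): e=[6,42,12] → X
    (4,2)@(9, 5): e=[6,22,32] → X
    (5,2)@(11, 5): e=[6,2,52] → X
    (6,2)@(13, 5): e=[6,-18,72] → .
    (3,3)@(7, 7): e=[18,66,-24] → .
    (4,3)@(9, 7): e=[18,46,-4] → .
    (5,3)@(11, 7): e=[18,26,16] → X
    (6,3)@(13, 7): e=[18,6,36] → X
    (7,3)@(15, 7): e=[18,-14,56] → .
    (5,4)@(11, 9): e=[30,50,-20] → .
    (6,4)@(13, 9): e=[30,30,0] → X  [on edge]
    (7,4)@(15, 9): e=[30,10,20] → X
  covered (8 px):
    . . . . . . . . . . . .
    . . . . . . . . . . . .
    . . . X X X . . . . . .
    . . . . . X X . . . . .
    . . . . . . X X . . . .
    . . . . . . . . X . . .
    . . . . . . . . . . . .
    . . . . . . . . . . . .
    . . . . . . . . . . . .
    . . . . . . . . . . . .
    . . . . . . . . . . . .
    . . . . . . . . . . . .
T2:
  2·area = 20  (B↔C swapped to make it positive)
  edge (7, 5)→(10, 4): d=(3,-1) top-left  bias=+0
  edge (10, 4)→(21, 7): d=(11,3) right/bottom  bias=-1
  edge (21, 7)→(7, 5): d=(-14,-2) top-left  bias=+0
    (9,0)@(19, 1): e=[0,-60,80] → .  [on edge]
    (6,1)@(13, 3): e=[0,-20,40] → .  [on edge]
    (3,2)@(7, 5): e=[0,20,0] → X  [on edge]
    (4,2)@(9, 5): e=[2,14,4] → X
    (5,2)@(11, 5): e=[4,8,8] → X
    (6,2)@(13, 5): e=[6,2,12] → X
    (7,2)@(15, 5): e=[8,-4,16] → .
    (0,3)@(1, 7): e=[0,60,-40] → .  [on edge]
    (3,3)@(7, 7): e=[6,42,-28] → .
    (4,3)@(9, 7): e=[8,36,-24] → .
    (5,3)@(11, 7): e=[10,30,-20] → .
    (6,3)@(13, 7): e=[12,24,-16] → .
    (10,3)@(21, 7): e=[20,0,0] → .  [on edge]
  covered (4 px):
    . . . . . . . . . . . .
    . . . . . . . . . . . .
    . . . X X X X . . . . .
    . . . . . . . . . . . .
    . . . . . . . . . . . .
    . . . . . . . . . . . .
    . . . . . . . . . . . .
    . . . . . . . . . . . .
    . . . . . . . . . . . .
    . . . . . . . . . . . .
    . . . . . . . . . . . .
    . . . . . . . . . . . .
T3:
  2·area = 64  (B↔C swapped to make it positive)
  edge (20, 12)→(10, 20): d=(-10,8) right/bottom  bias=-1
  edge (10, 20)→(12, 12): d=(2,-8) top-left  bias=+0
  edge (12, 12)→(20, 12): d=(8,0) top-left  bias=+0
    (6,6)@(13, 13): e=[46,10,8] → X
    (7,6)@(15, 13): e=[30,26,8] → X
    (8,6)@(17, 13): e=[14,42,8] → X
    (9,6)@(19, 13): e=[-2,58,8] → .
    (6,7)@(13, 15): e=[26,14,24] → X
    (8,7)@(17, 15): e=[-6,46,24] → .
    (5,8)@(11, 17): e=[22,2,40] → X
    (7,8)@(15, 17): e=[-10,34,40] → .
    (5,9)@(11, 19): e=[2,6,56] → X
    (6,9)@(13, 19): e=[-14,22,56] → .
    (5,10)@(11, 21): e=[-18,10,72] → .
  covered (8 px):
    . . . . . . . . . . . .
    . . . . . . . . . . . .
    . . . . . . . . . . . .
    . . . . . . . . . . . .
    . . . . . . . . . . . .
    . . . . . . . . . . . .
    . . . . . . X X X . . .
    . . . . . . X X . . . .
    . . . . . X X . . . . .
    . . . . . X . . . . . .
    . . . . . . . . . . . .
    . . . . . . . . . . . .

Answer: [[6,6],[7,6],[8,6],[6,7],[7,7],[5,8],[6,8],[5,9]]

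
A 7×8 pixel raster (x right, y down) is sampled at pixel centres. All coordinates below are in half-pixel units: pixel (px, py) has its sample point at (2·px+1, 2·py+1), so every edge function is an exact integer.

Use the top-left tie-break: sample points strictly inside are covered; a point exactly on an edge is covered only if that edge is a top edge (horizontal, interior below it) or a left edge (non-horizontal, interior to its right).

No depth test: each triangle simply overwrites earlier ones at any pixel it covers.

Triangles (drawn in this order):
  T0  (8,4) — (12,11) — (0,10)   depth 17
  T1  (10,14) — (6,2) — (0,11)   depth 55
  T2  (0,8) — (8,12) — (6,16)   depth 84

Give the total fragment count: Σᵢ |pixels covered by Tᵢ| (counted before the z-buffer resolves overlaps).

T0:
  2·area = 80
  edge (8, 4)→(12, 11): d=(4,7) right/bottom  bias=-1
  edge (12, 11)→(0, 10): d=(-12,-1) top-left  bias=+0
  edge (0, 10)→(8, 4): d=(8,-6) top-left  bias=+0
    (3,2)@(7, 5): e=[11,67,2] → #
    (4,2)@(9, 5): e=[-3,69,14] → ·
    (2,3)@(5, 7): e=[33,41,6] → #
    (4,3)@(9, 7): e=[5,45,30] → #
    (5,3)@(11, 7): e=[-9,47,42] → ·
    (1,4)@(3, 9): e=[55,15,10] → #
    (5,4)@(11, 9): e=[-1,23,58] → ·
    (1,5)@(3, 11): e=[63,-9,26] → ·
    (2,5)@(5, 11): e=[49,-7,38] → ·
    (3,5)@(7, 11): e=[35,-5,50] → ·
    (4,5)@(9, 11): e=[21,-3,62] → ·
  covered (8 px):
    · · · · · · ·
    · · · · · · ·
    · · · # · · ·
    · · # # # · ·
    · # # # # · ·
    · · · · · · ·
    · · · · · · ·
    · · · · · · ·
T1:
  2·area = 108  (B↔C swapped to make it positive)
  edge (10, 14)→(0, 11): d=(-10,-3) top-left  bias=+0
  edge (0, 11)→(6, 2): d=(6,-9) top-left  bias=+0
  edge (6, 2)→(10, 14): d=(4,12) right/bottom  bias=-1
    (2,2)@(5, 5): e=[75,9,24] → #
    (3,2)@(7, 5): e=[81,27,0] → ·  [on edge]
    (1,3)@(3, 7): e=[49,3,56] → #
    (3,3)@(7, 7): e=[61,39,8] → #
    (4,3)@(9, 7): e=[67,57,-16] → ·
    (1,4)@(3, 9): e=[29,15,64] → #
    (4,4)@(9, 9): e=[47,69,-8] → ·
    (0,5)@(1, 11): e=[3,9,96] → #
    (4,5)@(9, 11): e=[27,81,0] → ·  [on edge]
    (0,6)@(1, 13): e=[-17,21,104] → ·
    (1,6)@(3, 13): e=[-11,39,80] → ·
    (2,6)@(5, 13): e=[-5,57,56] → ·
  covered (13 px):
    · · · · · · ·
    · · · · · · ·
    · · # · · · ·
    · # # # · · ·
    · # # # · · ·
    # # # # · · ·
    · · · # # · ·
    · · · · · · ·
T2:
  2·area = 40
  edge (0, 8)→(8, 12): d=(8,4) right/bottom  bias=-1
  edge (8, 12)→(6, 16): d=(-2,4) right/bottom  bias=-1
  edge (6, 16)→(0, 8): d=(-6,-8) top-left  bias=+0
    (0,4)@(1, 9): e=[4,34,2] → #
    (1,4)@(3, 9): e=[-4,26,18] → ·
    (0,5)@(1, 11): e=[20,30,-10] → ·
    (1,5)@(3, 11): e=[12,22,6] → #
    (2,5)@(5, 11): e=[4,14,22] → #
    (3,5)@(7, 11): e=[-4,6,38] → ·
    (1,6)@(3, 13): e=[28,18,-6] → ·
    (2,6)@(5, 13): e=[20,10,10] → #
    (3,6)@(7, 13): e=[12,2,26] → #
    (4,6)@(9, 13): e=[4,-6,42] → ·
    (2,7)@(5, 15): e=[36,6,-2] → ·
    (3,7)@(7, 15): e=[28,-2,14] → ·
  covered (5 px):
    · · · · · · ·
    · · · · · · ·
    · · · · · · ·
    · · · · · · ·
    # · · · · · ·
    · # # · · · ·
    · · # # · · ·
    · · · · · · ·

Final: 26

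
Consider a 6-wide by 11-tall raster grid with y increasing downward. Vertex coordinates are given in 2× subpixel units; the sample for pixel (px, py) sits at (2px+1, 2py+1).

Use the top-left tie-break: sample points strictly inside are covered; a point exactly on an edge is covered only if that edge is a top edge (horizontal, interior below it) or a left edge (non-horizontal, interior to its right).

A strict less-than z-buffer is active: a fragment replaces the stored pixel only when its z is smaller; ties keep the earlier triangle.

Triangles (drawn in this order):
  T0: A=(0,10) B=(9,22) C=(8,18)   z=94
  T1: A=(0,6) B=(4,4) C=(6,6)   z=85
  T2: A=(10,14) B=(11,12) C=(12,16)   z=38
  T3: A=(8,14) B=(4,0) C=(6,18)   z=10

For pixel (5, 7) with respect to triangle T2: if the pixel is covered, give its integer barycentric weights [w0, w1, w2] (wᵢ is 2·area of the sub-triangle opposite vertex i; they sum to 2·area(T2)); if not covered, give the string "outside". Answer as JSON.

T0:
  2·area = 24  (B↔C swapped to make it positive)
  edge (0, 10)→(8, 18): d=(8,8) right/bottom  bias=-1
  edge (8, 18)→(9, 22): d=(1,4) right/bottom  bias=-1
  edge (9, 22)→(0, 10): d=(-9,-12) top-left  bias=+0
    (0,5)@(1, 11): e=[0,21,3] → ·  [on edge]
    (1,6)@(3, 13): e=[0,15,9] → ·  [on edge]
    (2,7)@(5, 15): e=[0,9,15] → ·  [on edge]
    (3,8)@(7, 17): e=[0,3,21] → ·  [on edge]
    (3,9)@(7, 19): e=[16,5,3] → █
    (4,9)@(9, 19): e=[0,-3,27] → ·  [on edge]
    (3,10)@(7, 21): e=[32,7,-15] → ·
    (5,10)@(11, 21): e=[0,-9,33] → ·  [on edge]
  covered (1 px):
    · · · · · ·
    · · · · · ·
    · · · · · ·
    · · · · · ·
    · · · · · ·
    · · · · · ·
    · · · · · ·
    · · · · · ·
    · · · · · ·
    · · · █ · ·
    · · · · · ·
T1:
  2·area = 12
  edge (0, 6)→(4, 4): d=(4,-2) top-left  bias=+0
  edge (4, 4)→(6, 6): d=(2,2) right/bottom  bias=-1
  edge (6, 6)→(0, 6): d=(-6,0) right/bottom  bias=-1
    (0,0)@(1, 1): e=[-18,0,30] → ·  [on edge]
    (1,1)@(3, 3): e=[-6,0,18] → ·  [on edge]
    (1,2)@(3, 5): e=[2,4,6] → █
    (2,2)@(5, 5): e=[6,0,6] → ·  [on edge]
    (1,3)@(3, 7): e=[10,8,-6] → ·
    (3,3)@(7, 7): e=[18,0,-6] → ·  [on edge]
    (4,4)@(9, 9): e=[30,0,-18] → ·  [on edge]
    (5,5)@(11, 11): e=[42,0,-30] → ·  [on edge]
  covered (1 px):
    · · · · · ·
    · · · · · ·
    · █ · · · ·
    · · · · · ·
    · · · · · ·
    · · · · · ·
    · · · · · ·
    · · · · · ·
    · · · · · ·
    · · · · · ·
    · · · · · ·
T2:
  2·area = 6
  edge (10, 14)→(11, 12): d=(1,-2) top-left  bias=+0
  edge (11, 12)→(12, 16): d=(1,4) right/bottom  bias=-1
  edge (12, 16)→(10, 14): d=(-2,-2) top-left  bias=+0
    (0,2)@(1, 5): e=[-27,33,0] → ·  [on edge]
    (1,3)@(3, 7): e=[-21,27,0] → ·  [on edge]
    (2,4)@(5, 9): e=[-15,21,0] → ·  [on edge]
    (3,5)@(7, 11): e=[-9,15,0] → ·  [on edge]
    (4,6)@(9, 13): e=[-3,9,0] → ·  [on edge]
    (5,6)@(11, 13): e=[1,1,4] → █
    (5,7)@(11, 15): e=[3,3,0] → █  [on edge]
    (5,8)@(11, 17): e=[5,5,-4] → ·
  covered (2 px):
    · · · · · ·
    · · · · · ·
    · · · · · ·
    · · · · · ·
    · · · · · ·
    · · · · · ·
    · · · · · █
    · · · · · █
    · · · · · ·
    · · · · · ·
    · · · · · ·
T3:
  2·area = 44  (B↔C swapped to make it positive)
  edge (8, 14)→(6, 18): d=(-2,4) right/bottom  bias=-1
  edge (6, 18)→(4, 0): d=(-2,-18) top-left  bias=+0
  edge (4, 0)→(8, 14): d=(4,14) right/bottom  bias=-1
    (2,2)@(5, 5): e=[30,8,6] → █
    (3,2)@(7, 5): e=[22,44,-22] → ·
    (2,3)@(5, 7): e=[26,4,14] → █
    (3,3)@(7, 7): e=[18,40,-14] → ·
    (2,4)@(5, 9): e=[22,0,22] → █  [on edge]
    (3,4)@(7, 9): e=[14,36,-6] → ·
    (2,5)@(5, 11): e=[18,-4,30] → ·
    (3,5)@(7, 11): e=[10,32,2] → █
    (4,5)@(9, 11): e=[2,68,-26] → ·
    (3,6)@(7, 13): e=[6,28,10] → █
    (4,6)@(9, 13): e=[-2,64,-18] → ·
    (3,7)@(7, 15): e=[2,24,18] → █
  covered (6 px):
    · · · · · ·
    · · · · · ·
    · · █ · · ·
    · · █ · · ·
    · · █ · · ·
    · · · █ · ·
    · · · █ · ·
    · · · █ · ·
    · · · · · ·
    · · · · · ·
    · · · · · ·

Result: [3,0,3]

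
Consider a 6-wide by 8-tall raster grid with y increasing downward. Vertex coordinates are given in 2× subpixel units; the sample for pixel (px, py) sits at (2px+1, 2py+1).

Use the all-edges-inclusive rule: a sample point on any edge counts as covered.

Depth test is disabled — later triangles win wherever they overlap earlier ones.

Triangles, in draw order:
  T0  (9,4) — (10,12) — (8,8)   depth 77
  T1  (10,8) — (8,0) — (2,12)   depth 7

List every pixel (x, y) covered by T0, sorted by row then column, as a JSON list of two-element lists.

T0:
  2·area = 12
  edge (9, 4)→(10, 12): d=(1,8) inclusive
  edge (10, 12)→(8, 8): d=(-2,-4) inclusive
  edge (8, 8)→(9, 4): d=(1,-4) inclusive
    (4,2)@(9, 5): e=[1,10,1] → X
    (5,2)@(11, 5): e=[-15,18,9] → .
    (4,3)@(9, 7): e=[3,6,3] → X
    (5,3)@(11, 7): e=[-13,14,11] → .
    (4,4)@(9, 9): e=[5,2,5] → X
    (5,4)@(11, 9): e=[-11,10,13] → .
    (4,5)@(9, 11): e=[7,-2,7] → .
  covered (3 px):
    . . . . . .
    . . . . . .
    . . . . X .
    . . . . X .
    . . . . X .
    . . . . . .
    . . . . . .
    . . . . . .
T1:
  2·area = 72  (B↔C swapped to make it positive)
  edge (10, 8)→(2, 12): d=(-8,4) inclusive
  edge (2, 12)→(8, 0): d=(6,-12) inclusive
  edge (8, 0)→(10, 8): d=(2,8) inclusive
    (3,1)@(7, 3): e=[52,6,14] → X
    (4,1)@(9, 3): e=[44,30,-2] → .
    (3,2)@(7, 5): e=[36,18,18] → X
    (4,2)@(9, 5): e=[28,42,2] → X
    (5,2)@(11, 5): e=[20,66,-14] → .
    (2,3)@(5, 7): e=[28,6,38] → X
    (5,3)@(11, 7): e=[4,78,-10] → .
    (2,4)@(5, 9): e=[12,18,42] → X
    (4,4)@(9, 9): e=[-4,66,10] → .
    (1,5)@(3, 11): e=[4,6,62] → X
    (2,5)@(5, 11): e=[-4,30,46] → .
    (3,5)@(7, 11): e=[-12,54,30] → .
  covered (9 px):
    . . . . . .
    . . . X . .
    . . . X X .
    . . X X X .
    . . X X . .
    . X . . . .
    . . . . . .
    . . . . . .

Answer: [[4,2],[4,3],[4,4]]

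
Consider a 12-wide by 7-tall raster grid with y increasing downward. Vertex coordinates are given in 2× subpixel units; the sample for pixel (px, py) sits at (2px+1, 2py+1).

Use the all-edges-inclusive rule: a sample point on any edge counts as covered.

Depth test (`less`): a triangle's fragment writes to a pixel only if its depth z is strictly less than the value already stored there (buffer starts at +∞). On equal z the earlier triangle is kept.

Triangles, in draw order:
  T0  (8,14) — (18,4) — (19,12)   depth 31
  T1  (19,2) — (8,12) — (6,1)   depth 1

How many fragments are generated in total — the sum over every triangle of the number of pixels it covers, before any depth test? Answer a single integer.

T0:
  2·area = 90
  edge (8, 14)→(18, 4): d=(10,-10) inclusive
  edge (18, 4)→(19, 12): d=(1,8) inclusive
  edge (19, 12)→(8, 14): d=(-11,2) inclusive
    (10,0)@(21, 1): e=[0,-27,117] → ·  [on edge]
    (9,1)@(19, 3): e=[0,-9,99] → ·  [on edge]
    (8,2)@(17, 5): e=[0,9,81] → █  [on edge]
    (9,2)@(19, 5): e=[20,-7,77] → ·
    (7,3)@(15, 7): e=[0,27,63] → █  [on edge]
    (9,3)@(19, 7): e=[40,-5,55] → ·
    (6,4)@(13, 9): e=[0,45,45] → █  [on edge]
    (9,4)@(19, 9): e=[60,-3,33] → ·
    (5,5)@(11, 11): e=[0,63,27] → █  [on edge]
    (9,5)@(19, 11): e=[80,-1,11] → ·
    (4,6)@(9, 13): e=[0,81,9] → █  [on edge]
    (7,6)@(15, 13): e=[60,33,-3] → ·
  covered (13 px):
    · · · · · · · · · · · ·
    · · · · · · · · · · · ·
    · · · · · · · · █ · · ·
    · · · · · · · █ █ · · ·
    · · · · · · █ █ █ · · ·
    · · · · · █ █ █ █ · · ·
    · · · · █ █ █ · · · · ·
T1:
  2·area = 141
  edge (19, 2)→(8, 12): d=(-11,10) inclusive
  edge (8, 12)→(6, 1): d=(-2,-11) inclusive
  edge (6, 1)→(19, 2): d=(13,1) inclusive
    (3,1)@(7, 3): e=[109,7,25] → █
    (4,1)@(9, 3): e=[89,29,23] → █
    (5,1)@(11, 3): e=[69,51,21] → █
    (6,1)@(13, 3): e=[49,73,19] → █
    (7,1)@(15, 3): e=[29,95,17] → █
    (8,1)@(17, 3): e=[9,117,15] → █
    (9,1)@(19, 3): e=[-11,139,13] → ·
    (3,2)@(7, 5): e=[87,3,51] → █
    (8,2)@(17, 5): e=[-13,113,41] → ·
    (3,3)@(7, 7): e=[65,-1,77] → ·
    (4,3)@(9, 7): e=[45,21,75] → █
    (7,3)@(15, 7): e=[-15,87,69] → ·
  covered (17 px):
    · · · · · · · · · · · ·
    · · · █ █ █ █ █ █ · · ·
    · · · █ █ █ █ █ · · · ·
    · · · · █ █ █ · · · · ·
    · · · · █ █ · · · · · ·
    · · · · █ · · · · · · ·
    · · · · · · · · · · · ·

Final: 30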